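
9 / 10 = 0.90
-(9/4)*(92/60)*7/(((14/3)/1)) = -207/40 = -5.18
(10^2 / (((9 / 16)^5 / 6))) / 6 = 104857600 / 59049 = 1775.77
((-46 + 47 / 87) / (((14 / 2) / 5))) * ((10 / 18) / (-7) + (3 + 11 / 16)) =-10274525 / 87696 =-117.16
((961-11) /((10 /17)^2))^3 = 165559585771 /8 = 20694948221.38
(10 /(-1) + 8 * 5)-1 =29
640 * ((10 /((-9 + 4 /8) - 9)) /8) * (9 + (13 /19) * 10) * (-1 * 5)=68800 /19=3621.05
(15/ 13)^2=225/ 169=1.33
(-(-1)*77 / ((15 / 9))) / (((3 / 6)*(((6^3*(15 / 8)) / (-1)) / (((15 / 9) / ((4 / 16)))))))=-1.52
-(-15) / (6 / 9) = 45 / 2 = 22.50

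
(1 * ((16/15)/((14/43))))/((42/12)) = 688/735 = 0.94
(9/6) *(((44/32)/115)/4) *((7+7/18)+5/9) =1573/44160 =0.04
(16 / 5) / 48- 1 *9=-134 / 15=-8.93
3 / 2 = 1.50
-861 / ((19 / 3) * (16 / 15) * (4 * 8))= -38745 / 9728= -3.98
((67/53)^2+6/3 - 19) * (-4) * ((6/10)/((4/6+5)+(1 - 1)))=1557504/238765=6.52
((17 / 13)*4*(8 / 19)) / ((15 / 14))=7616 / 3705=2.06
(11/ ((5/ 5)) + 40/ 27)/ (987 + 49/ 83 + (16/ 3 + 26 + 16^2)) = 27971/ 2857104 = 0.01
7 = 7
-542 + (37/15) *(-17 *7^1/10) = -85703/150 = -571.35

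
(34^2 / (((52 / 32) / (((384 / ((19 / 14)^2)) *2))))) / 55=5393.27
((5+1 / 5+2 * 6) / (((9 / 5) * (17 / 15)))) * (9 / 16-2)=-12.12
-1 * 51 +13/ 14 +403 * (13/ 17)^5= 1099515349/ 19877998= 55.31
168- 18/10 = 831/5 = 166.20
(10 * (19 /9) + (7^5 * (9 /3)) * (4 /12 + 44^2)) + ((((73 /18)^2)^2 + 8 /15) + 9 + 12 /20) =97632164.77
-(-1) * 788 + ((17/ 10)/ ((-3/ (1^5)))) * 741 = 368.10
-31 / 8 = -3.88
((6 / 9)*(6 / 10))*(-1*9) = -3.60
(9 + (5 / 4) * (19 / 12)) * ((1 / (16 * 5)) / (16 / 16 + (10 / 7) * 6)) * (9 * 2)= 11067 / 42880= 0.26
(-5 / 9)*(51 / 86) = -85 / 258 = -0.33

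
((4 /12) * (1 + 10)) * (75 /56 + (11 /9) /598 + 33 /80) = 29072461 /4520880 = 6.43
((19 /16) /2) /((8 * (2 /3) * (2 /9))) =513 /1024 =0.50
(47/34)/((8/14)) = 329/136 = 2.42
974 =974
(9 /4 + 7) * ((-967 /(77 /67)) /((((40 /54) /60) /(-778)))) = 75533154237 /154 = 490475027.51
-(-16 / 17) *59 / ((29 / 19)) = 17936 / 493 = 36.38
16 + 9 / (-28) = 439 / 28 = 15.68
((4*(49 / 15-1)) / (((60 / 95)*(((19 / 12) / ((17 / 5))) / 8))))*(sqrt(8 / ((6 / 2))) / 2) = 18496*sqrt(6) / 225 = 201.36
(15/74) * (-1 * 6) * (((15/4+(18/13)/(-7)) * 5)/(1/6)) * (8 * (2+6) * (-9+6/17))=586504800/8177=71726.16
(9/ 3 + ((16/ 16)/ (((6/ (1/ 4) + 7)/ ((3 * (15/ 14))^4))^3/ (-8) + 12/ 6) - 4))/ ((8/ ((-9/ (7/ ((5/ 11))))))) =3093363113039328835485/ 84819458457220703128528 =0.04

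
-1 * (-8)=8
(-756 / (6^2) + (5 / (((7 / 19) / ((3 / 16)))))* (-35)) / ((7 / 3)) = -5283 / 112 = -47.17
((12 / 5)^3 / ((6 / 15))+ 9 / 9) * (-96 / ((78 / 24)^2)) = -1365504 / 4225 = -323.20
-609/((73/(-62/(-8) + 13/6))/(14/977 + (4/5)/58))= -829668/356605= -2.33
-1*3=-3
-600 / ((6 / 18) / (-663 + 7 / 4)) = 1190250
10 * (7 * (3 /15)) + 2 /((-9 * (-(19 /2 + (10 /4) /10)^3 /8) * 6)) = 22423094 /1601613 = 14.00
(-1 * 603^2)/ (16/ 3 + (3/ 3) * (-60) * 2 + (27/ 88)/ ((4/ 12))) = 95992776/ 30029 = 3196.67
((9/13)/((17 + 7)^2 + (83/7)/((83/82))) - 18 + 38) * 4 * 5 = 10697030/26741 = 400.02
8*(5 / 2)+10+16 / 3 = 106 / 3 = 35.33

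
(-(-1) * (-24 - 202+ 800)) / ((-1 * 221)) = -574 / 221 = -2.60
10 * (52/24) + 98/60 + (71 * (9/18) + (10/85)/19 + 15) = 119197/1615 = 73.81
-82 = -82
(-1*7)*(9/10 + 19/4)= -791/20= -39.55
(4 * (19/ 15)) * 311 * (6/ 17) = 47272/ 85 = 556.14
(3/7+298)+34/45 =94243/315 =299.18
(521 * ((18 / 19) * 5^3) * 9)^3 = 1174324853853140625000 / 6859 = 171209338657696548.33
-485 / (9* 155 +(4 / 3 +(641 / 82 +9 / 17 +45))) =-2028270 / 6062561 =-0.33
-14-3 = -17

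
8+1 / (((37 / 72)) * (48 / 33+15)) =54368 / 6697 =8.12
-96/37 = -2.59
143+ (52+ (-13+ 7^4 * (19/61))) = 56721/61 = 929.85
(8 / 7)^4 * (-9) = -36864 / 2401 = -15.35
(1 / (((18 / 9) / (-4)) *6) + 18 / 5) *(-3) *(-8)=392 / 5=78.40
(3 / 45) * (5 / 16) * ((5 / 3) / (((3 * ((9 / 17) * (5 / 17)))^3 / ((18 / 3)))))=24137569 / 11809800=2.04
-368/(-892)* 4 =368/223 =1.65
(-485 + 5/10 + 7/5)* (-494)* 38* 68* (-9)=-27750384792/5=-5550076958.40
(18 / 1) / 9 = 2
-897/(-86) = 897/86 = 10.43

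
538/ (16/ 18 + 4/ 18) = 2421/ 5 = 484.20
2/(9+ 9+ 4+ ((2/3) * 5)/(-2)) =6/61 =0.10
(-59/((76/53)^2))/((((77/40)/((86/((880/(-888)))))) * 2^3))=791034063/4892272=161.69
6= 6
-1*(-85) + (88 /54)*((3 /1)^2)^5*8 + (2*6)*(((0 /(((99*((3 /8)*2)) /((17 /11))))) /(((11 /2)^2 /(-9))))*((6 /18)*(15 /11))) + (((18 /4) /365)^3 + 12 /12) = 769910.00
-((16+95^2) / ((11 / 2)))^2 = -326958724 / 121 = -2702138.21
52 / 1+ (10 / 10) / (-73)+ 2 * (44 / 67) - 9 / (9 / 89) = -35.70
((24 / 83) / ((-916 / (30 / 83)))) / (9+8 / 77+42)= -2772 / 1241556247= -0.00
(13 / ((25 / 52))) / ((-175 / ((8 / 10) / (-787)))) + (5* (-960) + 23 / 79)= -6527768827009 / 1360034375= -4799.71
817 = 817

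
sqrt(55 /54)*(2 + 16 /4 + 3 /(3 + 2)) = 6.66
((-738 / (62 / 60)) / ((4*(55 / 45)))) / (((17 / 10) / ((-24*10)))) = 119556000 / 5797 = 20623.77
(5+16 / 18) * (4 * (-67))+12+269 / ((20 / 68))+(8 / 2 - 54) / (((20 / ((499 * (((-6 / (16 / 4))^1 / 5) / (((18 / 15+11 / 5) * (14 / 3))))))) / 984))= 120798988 / 5355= 22558.17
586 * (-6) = -3516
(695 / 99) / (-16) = -695 / 1584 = -0.44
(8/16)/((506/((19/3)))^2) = 361/4608648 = 0.00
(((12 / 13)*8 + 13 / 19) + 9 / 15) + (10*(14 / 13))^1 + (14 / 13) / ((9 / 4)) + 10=332524 / 11115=29.92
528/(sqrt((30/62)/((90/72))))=88 * sqrt(93)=848.64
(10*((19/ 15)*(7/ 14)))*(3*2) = 38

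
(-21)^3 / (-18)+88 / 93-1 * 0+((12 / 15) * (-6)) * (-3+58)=46769 / 186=251.45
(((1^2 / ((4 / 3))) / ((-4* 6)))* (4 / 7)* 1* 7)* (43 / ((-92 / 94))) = 2021 / 368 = 5.49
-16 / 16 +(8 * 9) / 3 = 23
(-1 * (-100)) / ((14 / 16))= 800 / 7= 114.29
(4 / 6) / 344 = 1 / 516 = 0.00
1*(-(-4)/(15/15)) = 4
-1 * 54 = -54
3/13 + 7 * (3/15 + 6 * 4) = 11026/65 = 169.63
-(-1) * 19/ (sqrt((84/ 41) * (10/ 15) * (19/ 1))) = sqrt(10906)/ 28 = 3.73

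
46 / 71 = 0.65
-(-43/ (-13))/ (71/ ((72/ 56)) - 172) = 387/ 13663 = 0.03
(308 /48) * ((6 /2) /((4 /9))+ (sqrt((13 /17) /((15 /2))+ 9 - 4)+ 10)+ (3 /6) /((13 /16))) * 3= 77 * sqrt(331755) /1020+ 69531 /208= 377.76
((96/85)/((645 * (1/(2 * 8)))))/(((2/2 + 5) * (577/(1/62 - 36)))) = -285568/980654775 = -0.00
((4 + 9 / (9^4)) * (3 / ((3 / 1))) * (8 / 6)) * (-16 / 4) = -46672 / 2187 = -21.34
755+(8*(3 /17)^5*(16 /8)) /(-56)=7503943759 /9938999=755.00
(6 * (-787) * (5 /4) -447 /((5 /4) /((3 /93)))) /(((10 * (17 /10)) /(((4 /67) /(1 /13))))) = -47667126 /176545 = -270.00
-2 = -2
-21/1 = -21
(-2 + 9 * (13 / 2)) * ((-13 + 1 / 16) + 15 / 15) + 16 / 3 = -64237 / 96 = -669.14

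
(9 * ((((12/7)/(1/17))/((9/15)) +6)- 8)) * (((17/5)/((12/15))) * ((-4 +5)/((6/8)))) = 16626/7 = 2375.14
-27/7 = -3.86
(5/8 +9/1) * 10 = 385/4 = 96.25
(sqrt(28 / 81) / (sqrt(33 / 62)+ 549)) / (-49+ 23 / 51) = -32147 * sqrt(7) / 3855715717+ 17 * sqrt(14322) / 69402882906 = -0.00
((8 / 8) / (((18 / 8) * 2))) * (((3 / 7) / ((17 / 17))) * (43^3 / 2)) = 79507 / 21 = 3786.05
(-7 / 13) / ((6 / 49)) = -343 / 78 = -4.40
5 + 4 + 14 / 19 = 185 / 19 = 9.74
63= 63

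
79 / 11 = 7.18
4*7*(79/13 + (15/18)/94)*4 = 1249388/1833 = 681.61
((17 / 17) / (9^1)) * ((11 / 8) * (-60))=-55 / 6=-9.17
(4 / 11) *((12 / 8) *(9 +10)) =114 / 11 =10.36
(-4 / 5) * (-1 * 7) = 28 / 5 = 5.60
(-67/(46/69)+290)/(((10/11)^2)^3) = 671421619/2000000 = 335.71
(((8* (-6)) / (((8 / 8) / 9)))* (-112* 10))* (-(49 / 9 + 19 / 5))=-4472832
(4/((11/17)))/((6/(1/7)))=34/231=0.15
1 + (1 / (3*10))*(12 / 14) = 36 / 35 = 1.03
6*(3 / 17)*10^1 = 180 / 17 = 10.59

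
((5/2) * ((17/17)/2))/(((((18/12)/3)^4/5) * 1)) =100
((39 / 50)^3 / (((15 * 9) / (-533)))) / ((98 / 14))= -1171001 / 4375000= -0.27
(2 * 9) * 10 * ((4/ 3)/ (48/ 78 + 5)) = 3120/ 73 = 42.74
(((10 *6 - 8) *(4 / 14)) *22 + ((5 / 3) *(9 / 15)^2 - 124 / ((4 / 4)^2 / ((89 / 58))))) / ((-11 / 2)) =-24.94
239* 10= 2390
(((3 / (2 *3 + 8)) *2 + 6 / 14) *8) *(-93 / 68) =-1116 / 119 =-9.38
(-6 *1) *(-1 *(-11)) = -66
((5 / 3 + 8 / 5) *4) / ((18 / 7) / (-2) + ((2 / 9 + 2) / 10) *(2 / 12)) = -3087 / 295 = -10.46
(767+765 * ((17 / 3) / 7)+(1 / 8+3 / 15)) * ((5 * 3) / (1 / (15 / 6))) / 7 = 7428.27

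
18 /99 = 2 /11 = 0.18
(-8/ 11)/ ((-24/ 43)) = 43/ 33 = 1.30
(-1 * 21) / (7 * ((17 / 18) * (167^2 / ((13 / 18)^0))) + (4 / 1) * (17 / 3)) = -378 / 3319199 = -0.00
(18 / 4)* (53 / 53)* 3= 27 / 2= 13.50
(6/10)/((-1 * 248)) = -3/1240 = -0.00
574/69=8.32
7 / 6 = 1.17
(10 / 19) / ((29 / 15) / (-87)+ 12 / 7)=3150 / 10127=0.31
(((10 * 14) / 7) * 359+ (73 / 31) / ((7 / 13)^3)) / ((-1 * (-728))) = 76505321 / 7740824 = 9.88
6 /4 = 1.50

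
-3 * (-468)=1404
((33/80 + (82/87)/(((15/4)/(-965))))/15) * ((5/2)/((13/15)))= -5055707/108576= -46.56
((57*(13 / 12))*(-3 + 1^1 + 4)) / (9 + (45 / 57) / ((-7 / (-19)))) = 11.08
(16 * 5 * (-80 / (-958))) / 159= 3200 / 76161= 0.04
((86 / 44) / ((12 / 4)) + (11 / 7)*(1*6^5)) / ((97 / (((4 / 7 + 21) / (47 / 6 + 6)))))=852497227 / 4339489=196.45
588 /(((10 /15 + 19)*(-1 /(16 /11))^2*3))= 150528 /7139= 21.09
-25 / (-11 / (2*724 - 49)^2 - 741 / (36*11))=6458763300 / 483430099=13.36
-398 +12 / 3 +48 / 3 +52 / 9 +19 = -3179 / 9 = -353.22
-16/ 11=-1.45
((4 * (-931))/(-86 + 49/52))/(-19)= -10192/4423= -2.30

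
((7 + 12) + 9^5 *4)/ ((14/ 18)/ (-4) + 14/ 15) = 6074100/ 19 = 319689.47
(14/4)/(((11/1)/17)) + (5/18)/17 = 9131/1683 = 5.43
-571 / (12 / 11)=-6281 / 12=-523.42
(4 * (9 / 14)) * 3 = 54 / 7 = 7.71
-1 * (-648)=648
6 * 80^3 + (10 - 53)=3071957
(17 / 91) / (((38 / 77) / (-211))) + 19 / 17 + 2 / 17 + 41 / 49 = -32015037 / 411502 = -77.80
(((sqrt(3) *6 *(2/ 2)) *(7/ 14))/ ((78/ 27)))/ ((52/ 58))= 783 *sqrt(3)/ 676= 2.01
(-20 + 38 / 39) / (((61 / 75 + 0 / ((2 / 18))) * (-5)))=4.68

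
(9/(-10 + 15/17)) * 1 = -153/155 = -0.99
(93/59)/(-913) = -93/53867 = -0.00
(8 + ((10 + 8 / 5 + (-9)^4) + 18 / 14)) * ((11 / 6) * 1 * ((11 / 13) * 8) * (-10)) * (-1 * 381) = 311211808.53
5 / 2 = 2.50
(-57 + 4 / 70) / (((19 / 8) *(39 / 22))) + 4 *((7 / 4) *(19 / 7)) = 141997 / 25935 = 5.48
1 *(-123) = -123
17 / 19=0.89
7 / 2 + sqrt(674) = 29.46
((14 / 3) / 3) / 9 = 14 / 81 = 0.17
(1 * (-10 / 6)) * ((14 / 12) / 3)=-35 / 54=-0.65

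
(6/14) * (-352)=-1056/7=-150.86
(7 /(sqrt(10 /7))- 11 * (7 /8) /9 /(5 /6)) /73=-77 /4380 + 7 * sqrt(70) /730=0.06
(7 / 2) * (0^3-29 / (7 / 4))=-58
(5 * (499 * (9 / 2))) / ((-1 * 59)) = -22455 / 118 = -190.30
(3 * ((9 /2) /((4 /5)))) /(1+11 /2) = 135 /52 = 2.60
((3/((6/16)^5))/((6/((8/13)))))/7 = 131072/22113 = 5.93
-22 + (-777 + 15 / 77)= -61508 / 77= -798.81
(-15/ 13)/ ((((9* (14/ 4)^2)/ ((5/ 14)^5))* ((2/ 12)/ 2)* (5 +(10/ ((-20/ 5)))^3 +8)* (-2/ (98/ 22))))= -31250/ 50471421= -0.00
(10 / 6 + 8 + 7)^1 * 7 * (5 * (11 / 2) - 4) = 8225 / 3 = 2741.67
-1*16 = -16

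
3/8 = 0.38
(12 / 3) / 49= 4 / 49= 0.08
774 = 774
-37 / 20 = -1.85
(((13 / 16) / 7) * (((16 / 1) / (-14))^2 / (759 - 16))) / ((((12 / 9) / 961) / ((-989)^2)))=143845.95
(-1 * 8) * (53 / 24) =-53 / 3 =-17.67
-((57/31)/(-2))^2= -0.85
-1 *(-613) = 613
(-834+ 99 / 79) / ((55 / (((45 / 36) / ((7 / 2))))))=-65787 / 12166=-5.41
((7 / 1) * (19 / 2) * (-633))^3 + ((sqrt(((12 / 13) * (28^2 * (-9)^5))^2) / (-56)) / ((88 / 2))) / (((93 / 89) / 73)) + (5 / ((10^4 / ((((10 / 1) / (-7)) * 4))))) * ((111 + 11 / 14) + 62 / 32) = -12961637500762987226821 / 173773600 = -74589221266999.06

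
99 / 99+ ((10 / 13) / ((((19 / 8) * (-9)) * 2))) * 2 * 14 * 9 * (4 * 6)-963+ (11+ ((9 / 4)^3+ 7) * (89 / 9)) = -124909561 / 142272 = -877.96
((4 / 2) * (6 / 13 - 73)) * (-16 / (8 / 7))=26404 / 13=2031.08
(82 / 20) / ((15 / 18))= 123 / 25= 4.92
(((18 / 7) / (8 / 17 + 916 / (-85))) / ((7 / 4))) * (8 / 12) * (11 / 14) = -1870 / 25039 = -0.07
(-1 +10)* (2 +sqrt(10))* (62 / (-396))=-31* sqrt(10) / 22- 31 / 11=-7.27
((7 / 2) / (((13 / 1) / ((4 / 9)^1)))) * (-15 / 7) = -10 / 39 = -0.26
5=5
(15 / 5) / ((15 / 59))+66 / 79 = 4991 / 395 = 12.64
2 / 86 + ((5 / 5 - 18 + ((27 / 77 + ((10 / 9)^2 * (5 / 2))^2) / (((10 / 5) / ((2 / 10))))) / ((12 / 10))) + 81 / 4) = 533916277 / 130340826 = 4.10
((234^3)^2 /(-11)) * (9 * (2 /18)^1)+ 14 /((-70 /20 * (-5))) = -820852544566036 /55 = -14924591719382.47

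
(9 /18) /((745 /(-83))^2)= 6889 /1110050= 0.01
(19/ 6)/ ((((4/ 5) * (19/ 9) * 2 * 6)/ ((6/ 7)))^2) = 675/ 119168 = 0.01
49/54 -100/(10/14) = -7511/54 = -139.09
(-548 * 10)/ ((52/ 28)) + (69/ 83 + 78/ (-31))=-98756635/ 33449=-2952.45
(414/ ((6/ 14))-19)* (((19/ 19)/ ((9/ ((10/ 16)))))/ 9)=4735/ 648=7.31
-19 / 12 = -1.58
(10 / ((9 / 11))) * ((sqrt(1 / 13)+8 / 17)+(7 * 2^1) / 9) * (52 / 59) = 440 * sqrt(13) / 531+1773200 / 81243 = 24.81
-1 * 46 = -46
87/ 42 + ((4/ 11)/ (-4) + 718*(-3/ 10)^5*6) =-16339247/ 1925000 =-8.49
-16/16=-1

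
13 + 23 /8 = 127 /8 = 15.88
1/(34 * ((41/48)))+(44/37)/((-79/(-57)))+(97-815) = -1460985430/2037331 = -717.11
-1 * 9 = -9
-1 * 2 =-2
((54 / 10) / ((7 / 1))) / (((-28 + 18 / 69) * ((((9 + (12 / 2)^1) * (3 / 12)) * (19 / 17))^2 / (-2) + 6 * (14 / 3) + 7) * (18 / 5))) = -159528 / 541402015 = -0.00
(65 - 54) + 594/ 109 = 1793/ 109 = 16.45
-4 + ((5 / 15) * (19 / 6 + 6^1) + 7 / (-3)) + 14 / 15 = -211 / 90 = -2.34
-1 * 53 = -53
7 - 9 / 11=6.18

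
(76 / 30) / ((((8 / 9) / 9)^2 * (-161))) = -1.61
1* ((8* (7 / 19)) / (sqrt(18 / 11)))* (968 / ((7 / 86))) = 332992* sqrt(22) / 57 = 27401.24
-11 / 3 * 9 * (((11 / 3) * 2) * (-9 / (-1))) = -2178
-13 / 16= -0.81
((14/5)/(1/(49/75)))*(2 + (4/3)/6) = 2744/675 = 4.07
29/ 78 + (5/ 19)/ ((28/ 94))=6511/ 5187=1.26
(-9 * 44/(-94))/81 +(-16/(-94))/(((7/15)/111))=120034/2961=40.54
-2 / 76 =-1 / 38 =-0.03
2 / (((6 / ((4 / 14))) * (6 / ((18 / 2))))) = 1 / 7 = 0.14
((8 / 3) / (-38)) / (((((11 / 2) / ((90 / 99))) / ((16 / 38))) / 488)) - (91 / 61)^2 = -2247309803 / 487611003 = -4.61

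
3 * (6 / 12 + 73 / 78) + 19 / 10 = 807 / 130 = 6.21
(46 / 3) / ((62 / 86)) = 1978 / 93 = 21.27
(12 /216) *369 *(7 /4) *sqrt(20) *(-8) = -574 *sqrt(5) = -1283.50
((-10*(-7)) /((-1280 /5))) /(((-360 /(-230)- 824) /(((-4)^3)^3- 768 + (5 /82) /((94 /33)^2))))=-153347195033095 /1754320080896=-87.41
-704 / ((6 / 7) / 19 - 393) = 93632 / 52263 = 1.79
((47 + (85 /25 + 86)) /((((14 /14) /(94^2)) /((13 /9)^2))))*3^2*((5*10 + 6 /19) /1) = 973609221728 /855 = 1138724235.94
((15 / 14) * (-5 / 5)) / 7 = -0.15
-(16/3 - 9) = 11/3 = 3.67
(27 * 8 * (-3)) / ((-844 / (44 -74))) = -4860 / 211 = -23.03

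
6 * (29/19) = 9.16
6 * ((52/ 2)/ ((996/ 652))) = 8476/ 83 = 102.12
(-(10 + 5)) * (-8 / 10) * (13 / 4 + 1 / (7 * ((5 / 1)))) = 1377 / 35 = 39.34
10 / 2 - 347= -342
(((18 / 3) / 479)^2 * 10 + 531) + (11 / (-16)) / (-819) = 1596509114075 / 3006594864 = 531.00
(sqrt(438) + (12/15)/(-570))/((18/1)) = 1.16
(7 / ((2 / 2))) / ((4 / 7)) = 49 / 4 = 12.25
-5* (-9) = 45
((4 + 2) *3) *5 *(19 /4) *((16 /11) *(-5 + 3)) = -1243.64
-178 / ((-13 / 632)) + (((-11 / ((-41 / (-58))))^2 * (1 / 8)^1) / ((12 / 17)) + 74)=4599838733 / 524472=8770.42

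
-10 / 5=-2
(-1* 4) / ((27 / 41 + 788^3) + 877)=-41 / 5015373684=-0.00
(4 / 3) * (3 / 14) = 2 / 7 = 0.29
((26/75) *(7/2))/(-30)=-91/2250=-0.04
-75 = -75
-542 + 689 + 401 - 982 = -434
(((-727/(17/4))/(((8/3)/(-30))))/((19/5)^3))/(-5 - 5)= -817875/233206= -3.51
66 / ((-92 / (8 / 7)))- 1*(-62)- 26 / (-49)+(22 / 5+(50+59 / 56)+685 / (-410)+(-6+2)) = 206071347 / 1848280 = 111.49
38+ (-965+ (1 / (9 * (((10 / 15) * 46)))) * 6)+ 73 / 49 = -2086051 / 2254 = -925.49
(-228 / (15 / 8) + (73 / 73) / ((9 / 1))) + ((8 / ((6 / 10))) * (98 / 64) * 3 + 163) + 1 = 18677 / 180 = 103.76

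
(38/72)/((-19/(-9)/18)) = 4.50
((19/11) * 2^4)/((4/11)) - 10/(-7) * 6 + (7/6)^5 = 4721041/54432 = 86.73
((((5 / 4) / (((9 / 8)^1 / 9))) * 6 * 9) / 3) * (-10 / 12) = -150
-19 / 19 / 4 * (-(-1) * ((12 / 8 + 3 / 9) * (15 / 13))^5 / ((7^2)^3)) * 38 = -9562403125 / 2795664010048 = -0.00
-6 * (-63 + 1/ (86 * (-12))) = 65017/ 172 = 378.01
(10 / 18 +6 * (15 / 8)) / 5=85 / 36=2.36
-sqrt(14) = -3.74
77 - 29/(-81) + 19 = 7805/81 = 96.36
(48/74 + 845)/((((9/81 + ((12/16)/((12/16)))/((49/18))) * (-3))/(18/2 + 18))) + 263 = -122132800/7807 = -15644.01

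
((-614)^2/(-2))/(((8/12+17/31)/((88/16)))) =-96416727/113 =-853245.37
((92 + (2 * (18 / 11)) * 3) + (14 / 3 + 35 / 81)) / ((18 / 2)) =95263 / 8019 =11.88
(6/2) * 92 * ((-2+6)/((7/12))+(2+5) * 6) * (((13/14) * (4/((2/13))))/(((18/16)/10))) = 141797760/49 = 2893831.84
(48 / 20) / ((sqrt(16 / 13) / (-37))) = -111 *sqrt(13) / 5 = -80.04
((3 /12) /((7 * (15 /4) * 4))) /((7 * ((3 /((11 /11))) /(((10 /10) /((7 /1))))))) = 1 /61740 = 0.00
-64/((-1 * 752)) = 4/47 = 0.09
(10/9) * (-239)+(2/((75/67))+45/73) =-4322279/16425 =-263.15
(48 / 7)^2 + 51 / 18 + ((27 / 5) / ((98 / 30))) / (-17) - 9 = 203701 / 4998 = 40.76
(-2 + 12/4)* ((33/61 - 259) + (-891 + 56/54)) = -1891451/1647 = -1148.42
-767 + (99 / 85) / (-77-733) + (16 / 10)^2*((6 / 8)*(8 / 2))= -759.32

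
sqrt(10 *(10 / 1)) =10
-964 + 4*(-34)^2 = 3660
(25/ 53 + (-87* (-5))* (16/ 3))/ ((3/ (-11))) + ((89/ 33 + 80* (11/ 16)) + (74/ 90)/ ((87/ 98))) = -19286142307/ 2282445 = -8449.77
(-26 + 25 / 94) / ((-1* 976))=2419 / 91744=0.03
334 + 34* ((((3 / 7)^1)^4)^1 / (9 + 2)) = 8824028 / 26411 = 334.10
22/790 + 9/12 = 1229/1580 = 0.78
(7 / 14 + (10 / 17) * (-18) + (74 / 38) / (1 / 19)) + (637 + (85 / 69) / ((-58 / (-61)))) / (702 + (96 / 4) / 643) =854416131479 / 30711227940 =27.82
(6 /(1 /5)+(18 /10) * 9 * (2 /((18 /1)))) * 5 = 159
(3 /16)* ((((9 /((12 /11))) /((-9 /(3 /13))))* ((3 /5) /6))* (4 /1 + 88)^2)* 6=-52371 /260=-201.43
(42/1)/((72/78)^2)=1183/24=49.29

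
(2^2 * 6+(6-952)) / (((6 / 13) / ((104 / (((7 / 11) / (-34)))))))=233103728 / 21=11100177.52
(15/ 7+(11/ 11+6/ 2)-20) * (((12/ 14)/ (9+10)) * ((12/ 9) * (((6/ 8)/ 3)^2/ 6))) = -0.01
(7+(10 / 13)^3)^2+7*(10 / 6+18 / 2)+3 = 1929461420 / 14480427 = 133.25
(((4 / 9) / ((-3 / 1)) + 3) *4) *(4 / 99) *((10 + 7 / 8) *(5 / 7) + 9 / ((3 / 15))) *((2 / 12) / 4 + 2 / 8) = 6895 / 972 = 7.09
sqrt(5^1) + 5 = sqrt(5) + 5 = 7.24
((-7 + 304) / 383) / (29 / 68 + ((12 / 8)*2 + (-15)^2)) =20196 / 5949139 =0.00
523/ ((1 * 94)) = 523/ 94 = 5.56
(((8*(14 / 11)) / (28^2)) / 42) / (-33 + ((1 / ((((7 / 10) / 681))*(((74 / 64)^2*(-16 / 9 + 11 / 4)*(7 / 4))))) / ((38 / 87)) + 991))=0.00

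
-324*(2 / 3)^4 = -64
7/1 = 7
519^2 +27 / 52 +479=14031707 / 52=269840.52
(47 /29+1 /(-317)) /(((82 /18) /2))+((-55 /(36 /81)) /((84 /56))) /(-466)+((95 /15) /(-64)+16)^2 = 821432405484001 /3237423353856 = 253.73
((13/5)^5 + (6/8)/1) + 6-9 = 1457047/12500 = 116.56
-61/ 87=-0.70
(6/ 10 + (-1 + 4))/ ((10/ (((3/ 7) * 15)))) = 81/ 35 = 2.31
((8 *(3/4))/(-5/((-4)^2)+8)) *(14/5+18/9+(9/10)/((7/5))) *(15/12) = 1524/287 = 5.31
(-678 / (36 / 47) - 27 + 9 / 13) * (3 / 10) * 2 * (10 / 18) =-71095 / 234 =-303.82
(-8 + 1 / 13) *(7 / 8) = -721 / 104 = -6.93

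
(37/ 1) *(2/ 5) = 74/ 5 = 14.80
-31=-31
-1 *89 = -89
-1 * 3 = -3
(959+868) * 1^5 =1827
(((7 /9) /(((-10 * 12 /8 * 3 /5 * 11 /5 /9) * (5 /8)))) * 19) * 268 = -285152 /99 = -2880.32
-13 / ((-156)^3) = 1 / 292032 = 0.00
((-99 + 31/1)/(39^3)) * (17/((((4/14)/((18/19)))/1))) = -0.06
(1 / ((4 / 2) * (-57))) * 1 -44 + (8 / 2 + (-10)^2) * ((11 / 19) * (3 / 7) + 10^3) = 82977473 / 798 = 103981.80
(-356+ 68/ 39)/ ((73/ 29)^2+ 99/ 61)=-44.51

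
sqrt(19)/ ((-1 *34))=-sqrt(19)/ 34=-0.13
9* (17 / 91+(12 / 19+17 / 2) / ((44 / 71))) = 20433519 / 152152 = 134.30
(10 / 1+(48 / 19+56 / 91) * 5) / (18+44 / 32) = 10160 / 7657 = 1.33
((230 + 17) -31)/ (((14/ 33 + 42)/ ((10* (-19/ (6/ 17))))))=-95931/ 35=-2740.89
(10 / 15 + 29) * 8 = 712 / 3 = 237.33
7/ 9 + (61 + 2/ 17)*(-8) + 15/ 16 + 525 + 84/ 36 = 98183/ 2448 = 40.11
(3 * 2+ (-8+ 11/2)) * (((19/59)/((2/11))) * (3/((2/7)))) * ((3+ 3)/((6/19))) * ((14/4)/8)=4086159/7552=541.07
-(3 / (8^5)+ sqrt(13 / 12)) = -sqrt(39) / 6 - 3 / 32768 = -1.04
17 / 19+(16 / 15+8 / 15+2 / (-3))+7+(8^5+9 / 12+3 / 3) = 37367579 / 1140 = 32778.58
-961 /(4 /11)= -10571 /4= -2642.75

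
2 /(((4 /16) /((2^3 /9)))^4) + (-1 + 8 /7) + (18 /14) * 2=14804723 /45927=322.35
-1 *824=-824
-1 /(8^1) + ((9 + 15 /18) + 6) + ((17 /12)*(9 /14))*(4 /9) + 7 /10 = 14123 /840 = 16.81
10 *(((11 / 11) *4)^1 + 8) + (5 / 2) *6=135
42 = 42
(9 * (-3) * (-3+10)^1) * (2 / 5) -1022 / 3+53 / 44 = -273941 / 660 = -415.06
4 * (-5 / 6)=-10 / 3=-3.33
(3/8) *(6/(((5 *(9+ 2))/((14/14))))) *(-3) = -27/220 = -0.12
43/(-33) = -1.30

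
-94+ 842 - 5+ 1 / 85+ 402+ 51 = 1196.01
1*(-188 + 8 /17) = -3188 /17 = -187.53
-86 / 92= -43 / 46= -0.93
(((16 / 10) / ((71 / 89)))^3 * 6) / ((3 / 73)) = 52697842688 / 44738875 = 1177.90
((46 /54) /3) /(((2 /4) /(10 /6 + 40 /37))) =14030 /8991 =1.56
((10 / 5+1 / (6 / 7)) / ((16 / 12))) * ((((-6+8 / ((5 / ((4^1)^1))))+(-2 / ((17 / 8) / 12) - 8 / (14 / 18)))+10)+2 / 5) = -60933 / 2380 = -25.60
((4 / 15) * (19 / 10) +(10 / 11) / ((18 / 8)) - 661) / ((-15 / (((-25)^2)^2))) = 5105378125 / 297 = 17189825.34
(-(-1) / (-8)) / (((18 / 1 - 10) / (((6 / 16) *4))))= -3 / 128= -0.02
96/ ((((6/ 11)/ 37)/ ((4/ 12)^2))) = 723.56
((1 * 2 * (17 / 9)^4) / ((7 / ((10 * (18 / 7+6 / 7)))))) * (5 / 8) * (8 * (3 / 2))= 33408400 / 35721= 935.26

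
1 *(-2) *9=-18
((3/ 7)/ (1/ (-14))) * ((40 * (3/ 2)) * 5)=-1800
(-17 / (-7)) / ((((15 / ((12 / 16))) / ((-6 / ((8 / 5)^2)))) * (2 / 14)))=-255 / 128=-1.99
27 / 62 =0.44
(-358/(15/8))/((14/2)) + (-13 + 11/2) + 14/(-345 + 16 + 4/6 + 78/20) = -71168299/2043930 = -34.82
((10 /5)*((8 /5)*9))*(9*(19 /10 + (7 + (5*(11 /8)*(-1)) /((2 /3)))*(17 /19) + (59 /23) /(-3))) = -5433831 /10925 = -497.38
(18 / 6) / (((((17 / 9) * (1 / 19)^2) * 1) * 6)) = 95.56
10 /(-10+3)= -10 /7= -1.43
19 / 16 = 1.19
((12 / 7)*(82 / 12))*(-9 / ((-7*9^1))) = 82 / 49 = 1.67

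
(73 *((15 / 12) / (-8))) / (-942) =0.01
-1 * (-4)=4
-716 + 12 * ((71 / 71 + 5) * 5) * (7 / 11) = -5356 / 11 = -486.91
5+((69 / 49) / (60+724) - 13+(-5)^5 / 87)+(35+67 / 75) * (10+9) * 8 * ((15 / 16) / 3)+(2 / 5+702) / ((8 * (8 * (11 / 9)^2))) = 1124490866419 / 674008720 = 1668.36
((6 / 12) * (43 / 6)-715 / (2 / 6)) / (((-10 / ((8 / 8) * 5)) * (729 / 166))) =2132851 / 8748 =243.81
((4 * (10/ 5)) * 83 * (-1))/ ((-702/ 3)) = 332/ 117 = 2.84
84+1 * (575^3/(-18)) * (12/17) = -380214466/51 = -7455185.61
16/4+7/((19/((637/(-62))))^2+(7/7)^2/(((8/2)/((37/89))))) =3047292176/509028957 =5.99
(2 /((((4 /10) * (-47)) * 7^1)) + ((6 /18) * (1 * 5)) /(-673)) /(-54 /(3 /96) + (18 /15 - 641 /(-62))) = 3639400 /353449949853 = 0.00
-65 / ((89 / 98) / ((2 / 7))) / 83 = -1820 / 7387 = -0.25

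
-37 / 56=-0.66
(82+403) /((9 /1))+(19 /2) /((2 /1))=2111 /36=58.64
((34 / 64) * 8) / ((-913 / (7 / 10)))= -119 / 36520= -0.00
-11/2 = -5.50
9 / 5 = 1.80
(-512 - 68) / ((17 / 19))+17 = -10731 / 17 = -631.24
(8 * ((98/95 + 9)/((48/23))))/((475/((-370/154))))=-811003/4169550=-0.19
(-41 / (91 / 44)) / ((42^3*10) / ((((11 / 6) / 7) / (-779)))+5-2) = 19844 / 2205850174437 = 0.00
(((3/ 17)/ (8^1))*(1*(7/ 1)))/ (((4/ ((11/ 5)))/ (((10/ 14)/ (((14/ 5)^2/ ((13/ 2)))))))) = 0.05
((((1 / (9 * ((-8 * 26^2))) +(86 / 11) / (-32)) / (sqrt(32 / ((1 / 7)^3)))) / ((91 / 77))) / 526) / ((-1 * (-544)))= -0.00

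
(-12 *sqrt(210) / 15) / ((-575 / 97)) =388 *sqrt(210) / 2875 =1.96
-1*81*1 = -81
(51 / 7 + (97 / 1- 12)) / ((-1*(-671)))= 646 / 4697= 0.14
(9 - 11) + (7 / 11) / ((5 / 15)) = -0.09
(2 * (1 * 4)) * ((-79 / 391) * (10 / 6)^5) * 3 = -1975000 / 31671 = -62.36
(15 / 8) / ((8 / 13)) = 195 / 64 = 3.05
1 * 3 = 3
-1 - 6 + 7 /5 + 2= -18 /5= -3.60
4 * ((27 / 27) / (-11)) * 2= -8 / 11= -0.73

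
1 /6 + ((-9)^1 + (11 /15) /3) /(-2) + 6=949 /90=10.54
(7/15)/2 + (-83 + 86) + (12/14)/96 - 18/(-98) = 40289/11760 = 3.43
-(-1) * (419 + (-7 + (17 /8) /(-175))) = 576783 /1400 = 411.99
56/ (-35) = -8/ 5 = -1.60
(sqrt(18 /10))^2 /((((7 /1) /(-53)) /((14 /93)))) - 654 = -101688 /155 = -656.05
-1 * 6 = -6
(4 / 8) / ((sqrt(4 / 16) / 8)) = 8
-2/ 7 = -0.29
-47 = -47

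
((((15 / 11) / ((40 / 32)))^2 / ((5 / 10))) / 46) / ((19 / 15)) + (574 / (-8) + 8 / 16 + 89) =3762907 / 211508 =17.79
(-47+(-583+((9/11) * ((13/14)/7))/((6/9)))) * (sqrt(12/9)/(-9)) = 150881 * sqrt(3)/3234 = 80.81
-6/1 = -6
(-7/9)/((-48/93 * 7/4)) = 31/36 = 0.86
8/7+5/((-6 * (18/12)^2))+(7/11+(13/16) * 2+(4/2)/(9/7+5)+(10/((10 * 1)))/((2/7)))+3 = 163859/16632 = 9.85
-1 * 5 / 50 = -1 / 10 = -0.10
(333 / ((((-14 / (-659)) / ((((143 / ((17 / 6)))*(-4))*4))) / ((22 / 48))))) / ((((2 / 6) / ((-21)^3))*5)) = 2740119259878 / 85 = 32236697175.04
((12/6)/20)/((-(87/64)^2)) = -2048/37845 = -0.05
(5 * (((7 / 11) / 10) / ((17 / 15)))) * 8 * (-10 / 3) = -1400 / 187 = -7.49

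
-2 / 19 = -0.11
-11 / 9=-1.22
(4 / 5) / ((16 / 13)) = 13 / 20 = 0.65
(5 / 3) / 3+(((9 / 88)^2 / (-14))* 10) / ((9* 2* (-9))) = 542125 / 975744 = 0.56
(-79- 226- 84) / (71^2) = -389 / 5041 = -0.08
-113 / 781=-0.14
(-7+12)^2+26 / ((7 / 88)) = 2463 / 7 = 351.86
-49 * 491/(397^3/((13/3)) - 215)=-312767/187709524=-0.00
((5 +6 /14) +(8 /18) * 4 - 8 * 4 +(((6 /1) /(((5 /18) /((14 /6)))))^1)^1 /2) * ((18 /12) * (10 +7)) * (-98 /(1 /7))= -106624 /15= -7108.27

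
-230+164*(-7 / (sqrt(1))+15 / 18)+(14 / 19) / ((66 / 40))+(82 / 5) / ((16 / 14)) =-15380771 / 12540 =-1226.54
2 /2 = 1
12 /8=3 /2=1.50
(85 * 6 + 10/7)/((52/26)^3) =895/14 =63.93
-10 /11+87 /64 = 0.45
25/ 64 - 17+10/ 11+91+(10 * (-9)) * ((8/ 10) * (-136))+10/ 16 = 6947019/ 704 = 9867.92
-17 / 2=-8.50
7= 7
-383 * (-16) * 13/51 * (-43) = -3425552/51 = -67167.69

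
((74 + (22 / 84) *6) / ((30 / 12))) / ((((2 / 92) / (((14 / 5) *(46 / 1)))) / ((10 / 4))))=2238728 / 5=447745.60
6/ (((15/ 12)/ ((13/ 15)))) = 104/ 25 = 4.16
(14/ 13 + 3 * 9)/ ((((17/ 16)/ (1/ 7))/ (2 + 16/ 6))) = 17.62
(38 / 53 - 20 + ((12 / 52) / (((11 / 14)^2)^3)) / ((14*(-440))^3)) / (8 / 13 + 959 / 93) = -23307803608838815941 / 13207959105019624000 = -1.76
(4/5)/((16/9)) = 9/20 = 0.45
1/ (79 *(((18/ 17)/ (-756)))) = -9.04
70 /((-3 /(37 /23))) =-37.54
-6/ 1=-6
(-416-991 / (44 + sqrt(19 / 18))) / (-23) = 15273736 / 801067-2973 * sqrt(38) / 801067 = 19.04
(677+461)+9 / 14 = 15941 / 14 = 1138.64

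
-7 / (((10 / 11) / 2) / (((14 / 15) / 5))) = -1078 / 375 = -2.87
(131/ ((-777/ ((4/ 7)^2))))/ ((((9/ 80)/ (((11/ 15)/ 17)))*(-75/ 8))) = 2951168/ 1310663025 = 0.00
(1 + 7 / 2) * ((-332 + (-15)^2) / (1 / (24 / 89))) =-11556 / 89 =-129.84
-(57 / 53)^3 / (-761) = 185193 / 113295397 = 0.00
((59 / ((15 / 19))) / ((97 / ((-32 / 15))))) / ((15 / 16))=-573952 / 327375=-1.75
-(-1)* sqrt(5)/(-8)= -sqrt(5)/8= -0.28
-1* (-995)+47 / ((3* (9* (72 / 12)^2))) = 967187 / 972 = 995.05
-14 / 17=-0.82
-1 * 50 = -50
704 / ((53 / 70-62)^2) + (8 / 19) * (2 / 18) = 81878728 / 349189011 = 0.23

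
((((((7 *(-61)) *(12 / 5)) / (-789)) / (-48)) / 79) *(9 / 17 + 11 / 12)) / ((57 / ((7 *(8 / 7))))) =-25193 / 362392434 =-0.00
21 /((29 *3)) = 0.24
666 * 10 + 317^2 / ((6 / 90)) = 1513995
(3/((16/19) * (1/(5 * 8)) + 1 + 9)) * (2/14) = 285/6664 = 0.04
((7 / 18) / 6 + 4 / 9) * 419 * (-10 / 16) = -115225 / 864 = -133.36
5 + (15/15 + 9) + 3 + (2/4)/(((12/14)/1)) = 223/12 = 18.58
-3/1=-3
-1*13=-13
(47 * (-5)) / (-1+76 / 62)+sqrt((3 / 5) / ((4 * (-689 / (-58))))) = -7285 / 7+sqrt(599430) / 6890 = -1040.60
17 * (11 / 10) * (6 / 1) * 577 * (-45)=-2913273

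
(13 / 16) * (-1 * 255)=-3315 / 16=-207.19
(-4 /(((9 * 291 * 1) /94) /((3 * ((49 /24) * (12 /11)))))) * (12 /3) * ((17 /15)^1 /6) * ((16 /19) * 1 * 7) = -35079296 /8210565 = -4.27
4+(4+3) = 11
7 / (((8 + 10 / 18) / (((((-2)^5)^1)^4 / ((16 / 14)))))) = 8257536 / 11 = 750685.09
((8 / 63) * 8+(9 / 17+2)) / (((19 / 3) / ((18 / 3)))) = 7594 / 2261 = 3.36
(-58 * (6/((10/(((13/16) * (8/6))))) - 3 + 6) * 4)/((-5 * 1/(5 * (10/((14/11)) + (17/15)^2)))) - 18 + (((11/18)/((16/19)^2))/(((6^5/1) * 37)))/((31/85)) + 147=283022022837425173/35961698304000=7870.10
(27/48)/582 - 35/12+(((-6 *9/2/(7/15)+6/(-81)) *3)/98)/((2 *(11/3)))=-3.16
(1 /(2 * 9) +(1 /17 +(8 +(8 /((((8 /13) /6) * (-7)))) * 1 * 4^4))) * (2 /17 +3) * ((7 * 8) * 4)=-5166717296 /2601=-1986434.95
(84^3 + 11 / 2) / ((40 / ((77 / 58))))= 91277263 / 4640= 19671.82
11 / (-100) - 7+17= 989 / 100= 9.89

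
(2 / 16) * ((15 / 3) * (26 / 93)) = 65 / 372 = 0.17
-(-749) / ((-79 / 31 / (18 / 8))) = -208971 / 316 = -661.30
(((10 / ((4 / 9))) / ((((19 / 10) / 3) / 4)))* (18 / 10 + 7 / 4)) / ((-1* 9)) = -1065 / 19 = -56.05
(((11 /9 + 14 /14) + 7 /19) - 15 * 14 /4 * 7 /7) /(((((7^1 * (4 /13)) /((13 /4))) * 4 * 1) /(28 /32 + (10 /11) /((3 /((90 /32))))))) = -2884661 /88704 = -32.52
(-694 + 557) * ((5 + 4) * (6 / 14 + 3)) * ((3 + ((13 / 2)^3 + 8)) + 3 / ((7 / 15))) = -60497145 / 49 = -1234635.61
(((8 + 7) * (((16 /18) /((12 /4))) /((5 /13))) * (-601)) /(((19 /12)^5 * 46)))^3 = -645096386654039696354574336 /184708772572486670903933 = -3492.51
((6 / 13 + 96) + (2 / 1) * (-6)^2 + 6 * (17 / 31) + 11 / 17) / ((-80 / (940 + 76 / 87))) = -2027.57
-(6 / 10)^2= -9 / 25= -0.36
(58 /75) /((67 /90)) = 348 /335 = 1.04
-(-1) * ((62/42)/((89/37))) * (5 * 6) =11470/623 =18.41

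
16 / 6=8 / 3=2.67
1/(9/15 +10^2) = 0.01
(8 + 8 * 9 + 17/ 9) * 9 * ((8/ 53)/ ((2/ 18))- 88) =-3384304/ 53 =-63854.79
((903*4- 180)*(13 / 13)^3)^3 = 40424237568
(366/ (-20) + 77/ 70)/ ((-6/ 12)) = 172/ 5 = 34.40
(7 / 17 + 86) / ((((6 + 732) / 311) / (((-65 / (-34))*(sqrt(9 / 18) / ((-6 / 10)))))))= -148479175*sqrt(2) / 2559384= -82.04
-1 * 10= -10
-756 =-756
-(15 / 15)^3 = -1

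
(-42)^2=1764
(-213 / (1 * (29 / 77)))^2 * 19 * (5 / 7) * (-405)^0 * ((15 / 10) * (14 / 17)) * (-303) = -23228873330355 / 14297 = -1624737590.43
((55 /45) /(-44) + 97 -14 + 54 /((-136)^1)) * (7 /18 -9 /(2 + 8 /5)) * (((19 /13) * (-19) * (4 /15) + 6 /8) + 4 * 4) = -874847647 /537030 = -1629.05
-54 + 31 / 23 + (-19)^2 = 7092 / 23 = 308.35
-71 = -71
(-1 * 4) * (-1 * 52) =208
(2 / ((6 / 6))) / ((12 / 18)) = 3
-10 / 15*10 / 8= -5 / 6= -0.83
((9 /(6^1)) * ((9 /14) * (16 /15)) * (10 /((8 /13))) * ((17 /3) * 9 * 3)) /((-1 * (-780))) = 459 /140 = 3.28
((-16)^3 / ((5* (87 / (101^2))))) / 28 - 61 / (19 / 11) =-200513851 / 57855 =-3465.80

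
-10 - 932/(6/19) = -8884/3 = -2961.33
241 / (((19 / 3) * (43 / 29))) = 20967 / 817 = 25.66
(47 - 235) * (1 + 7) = -1504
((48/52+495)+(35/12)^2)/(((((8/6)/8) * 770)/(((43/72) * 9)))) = 5800657/274560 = 21.13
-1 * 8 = -8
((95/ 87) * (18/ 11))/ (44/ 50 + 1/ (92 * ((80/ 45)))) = 20976000/ 10402271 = 2.02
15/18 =5/6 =0.83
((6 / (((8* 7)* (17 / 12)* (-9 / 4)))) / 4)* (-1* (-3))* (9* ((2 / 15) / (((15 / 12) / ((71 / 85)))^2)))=-1451808 / 107471875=-0.01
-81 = -81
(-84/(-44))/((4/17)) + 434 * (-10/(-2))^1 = 95837/44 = 2178.11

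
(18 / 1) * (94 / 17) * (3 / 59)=5076 / 1003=5.06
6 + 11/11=7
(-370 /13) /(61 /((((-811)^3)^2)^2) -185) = 0.15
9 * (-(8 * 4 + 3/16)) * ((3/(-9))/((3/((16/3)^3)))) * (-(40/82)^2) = -52736000/45387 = -1161.92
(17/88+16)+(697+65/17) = 1072657/1496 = 717.02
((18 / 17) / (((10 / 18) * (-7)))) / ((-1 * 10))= 81 / 2975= 0.03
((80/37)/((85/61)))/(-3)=-976/1887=-0.52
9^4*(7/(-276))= -15309/92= -166.40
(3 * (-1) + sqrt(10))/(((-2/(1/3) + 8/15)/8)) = 180/41- 60 * sqrt(10)/41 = -0.24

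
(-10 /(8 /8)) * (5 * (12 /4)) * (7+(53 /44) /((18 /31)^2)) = -1585.91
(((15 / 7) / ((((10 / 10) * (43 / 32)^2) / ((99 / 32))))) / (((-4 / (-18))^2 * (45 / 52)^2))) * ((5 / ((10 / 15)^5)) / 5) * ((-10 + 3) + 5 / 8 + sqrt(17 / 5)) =-622041849 / 129430 + 48787596 * sqrt(85) / 323575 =-3415.92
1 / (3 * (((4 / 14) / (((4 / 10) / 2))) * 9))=7 / 270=0.03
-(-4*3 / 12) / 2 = 1 / 2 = 0.50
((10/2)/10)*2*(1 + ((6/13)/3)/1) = 15/13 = 1.15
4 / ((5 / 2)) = 8 / 5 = 1.60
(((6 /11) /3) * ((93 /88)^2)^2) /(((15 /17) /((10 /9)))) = 47099571 /164916224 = 0.29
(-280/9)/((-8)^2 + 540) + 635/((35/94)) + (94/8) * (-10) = 30210949/19026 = 1587.88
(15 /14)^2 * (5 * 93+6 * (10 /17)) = 1792125 /3332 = 537.85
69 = 69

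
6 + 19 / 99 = 613 / 99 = 6.19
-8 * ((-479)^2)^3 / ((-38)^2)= -24157004274426242 / 361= -66916909347441.11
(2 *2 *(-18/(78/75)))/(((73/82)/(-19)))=1402200/949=1477.56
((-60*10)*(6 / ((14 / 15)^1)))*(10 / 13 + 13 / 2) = -364500 / 13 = -28038.46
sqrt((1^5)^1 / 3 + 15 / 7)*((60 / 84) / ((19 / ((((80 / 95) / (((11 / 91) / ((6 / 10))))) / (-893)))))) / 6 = -208*sqrt(273) / 74468163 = -0.00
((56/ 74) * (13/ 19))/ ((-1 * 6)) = -182/ 2109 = -0.09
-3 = -3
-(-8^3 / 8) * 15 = 960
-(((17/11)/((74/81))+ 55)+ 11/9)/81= -424277/593406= -0.71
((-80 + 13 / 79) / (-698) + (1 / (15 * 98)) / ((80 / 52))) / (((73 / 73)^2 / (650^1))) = 1209927199 / 16211748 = 74.63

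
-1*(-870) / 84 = 145 / 14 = 10.36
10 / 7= 1.43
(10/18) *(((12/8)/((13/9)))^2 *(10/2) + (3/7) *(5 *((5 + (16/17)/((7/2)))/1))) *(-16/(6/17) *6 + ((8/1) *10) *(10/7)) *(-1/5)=288084660/985439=292.34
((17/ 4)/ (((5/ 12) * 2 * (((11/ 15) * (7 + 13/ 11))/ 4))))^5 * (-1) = -1419857/ 3125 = -454.35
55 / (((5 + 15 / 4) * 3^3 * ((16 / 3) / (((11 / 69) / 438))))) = 121 / 7615944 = 0.00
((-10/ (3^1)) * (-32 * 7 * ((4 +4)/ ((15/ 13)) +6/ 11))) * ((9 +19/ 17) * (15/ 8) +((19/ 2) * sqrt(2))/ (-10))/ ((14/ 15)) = 21224800/ 187 - 187568 * sqrt(2)/ 33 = 105463.39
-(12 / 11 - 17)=15.91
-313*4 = -1252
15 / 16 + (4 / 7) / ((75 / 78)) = 4289 / 2800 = 1.53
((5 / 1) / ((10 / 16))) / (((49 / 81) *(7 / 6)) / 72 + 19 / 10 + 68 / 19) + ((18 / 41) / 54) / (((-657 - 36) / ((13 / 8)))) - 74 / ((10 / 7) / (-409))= 1318096089599616647 / 62210562404760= 21187.66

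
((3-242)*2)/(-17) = 478/17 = 28.12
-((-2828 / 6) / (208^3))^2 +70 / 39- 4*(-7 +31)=-17164733812023433 / 182205938663424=-94.21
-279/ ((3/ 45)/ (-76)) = 318060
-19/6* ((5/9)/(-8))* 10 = 2.20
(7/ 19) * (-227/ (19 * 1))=-1589/ 361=-4.40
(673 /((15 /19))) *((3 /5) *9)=115083 /25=4603.32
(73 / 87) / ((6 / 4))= 146 / 261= 0.56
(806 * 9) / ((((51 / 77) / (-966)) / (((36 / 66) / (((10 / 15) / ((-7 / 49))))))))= 21022092 / 17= 1236593.65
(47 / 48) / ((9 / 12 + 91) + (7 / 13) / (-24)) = 611 / 57238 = 0.01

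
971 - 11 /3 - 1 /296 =858989 /888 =967.33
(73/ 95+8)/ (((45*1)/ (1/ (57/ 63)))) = 5831/ 27075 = 0.22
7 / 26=0.27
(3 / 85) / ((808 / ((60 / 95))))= 9 / 326230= 0.00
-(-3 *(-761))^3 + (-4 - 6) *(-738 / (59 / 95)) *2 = -702051349833 / 59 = -11899175420.90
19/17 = 1.12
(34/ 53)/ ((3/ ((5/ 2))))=85/ 159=0.53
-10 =-10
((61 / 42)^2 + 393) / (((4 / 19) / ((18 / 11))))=13242487 / 4312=3071.08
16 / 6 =8 / 3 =2.67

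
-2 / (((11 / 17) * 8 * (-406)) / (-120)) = -255 / 2233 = -0.11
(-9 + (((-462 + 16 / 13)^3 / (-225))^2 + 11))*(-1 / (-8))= 36953103748708092329 / 1563886116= 23629024754.84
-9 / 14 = -0.64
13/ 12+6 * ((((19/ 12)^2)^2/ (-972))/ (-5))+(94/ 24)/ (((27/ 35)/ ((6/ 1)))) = 529986961/ 16796160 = 31.55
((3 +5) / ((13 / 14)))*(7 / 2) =392 / 13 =30.15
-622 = -622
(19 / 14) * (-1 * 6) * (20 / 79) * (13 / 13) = -1140 / 553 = -2.06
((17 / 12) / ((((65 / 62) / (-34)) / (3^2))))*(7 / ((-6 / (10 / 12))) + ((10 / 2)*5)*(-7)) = 11351053 / 156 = 72763.16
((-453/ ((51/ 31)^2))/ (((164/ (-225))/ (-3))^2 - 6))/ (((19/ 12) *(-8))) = -66116199375/ 29726670628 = -2.22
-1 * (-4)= 4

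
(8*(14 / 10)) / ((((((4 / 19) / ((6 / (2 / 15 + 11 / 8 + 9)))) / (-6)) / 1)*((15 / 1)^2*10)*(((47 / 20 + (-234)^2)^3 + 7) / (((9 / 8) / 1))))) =-0.00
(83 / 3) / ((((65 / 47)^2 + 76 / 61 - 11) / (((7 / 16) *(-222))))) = 2896699253 / 8453040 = 342.68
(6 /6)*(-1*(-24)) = 24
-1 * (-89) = 89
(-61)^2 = 3721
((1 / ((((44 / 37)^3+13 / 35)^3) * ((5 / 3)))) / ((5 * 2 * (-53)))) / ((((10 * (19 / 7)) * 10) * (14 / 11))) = -1471036932740476563 / 3885064155478327489889840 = -0.00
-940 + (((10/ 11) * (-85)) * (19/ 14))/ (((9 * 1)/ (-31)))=-401095/ 693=-578.78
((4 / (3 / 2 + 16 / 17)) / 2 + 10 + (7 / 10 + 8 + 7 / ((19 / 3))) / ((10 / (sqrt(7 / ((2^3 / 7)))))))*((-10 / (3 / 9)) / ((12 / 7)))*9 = -141435 / 83-821583*sqrt(2) / 3040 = -2086.24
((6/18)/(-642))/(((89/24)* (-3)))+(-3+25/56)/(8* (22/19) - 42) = 233005247/2985346224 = 0.08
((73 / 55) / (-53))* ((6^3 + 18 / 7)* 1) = -22338 / 4081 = -5.47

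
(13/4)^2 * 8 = 169/2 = 84.50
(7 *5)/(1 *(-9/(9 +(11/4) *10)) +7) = 5.18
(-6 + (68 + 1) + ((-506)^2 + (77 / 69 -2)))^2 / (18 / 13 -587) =-4059329461107700 / 36245493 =-111995426.88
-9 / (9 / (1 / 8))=-1 / 8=-0.12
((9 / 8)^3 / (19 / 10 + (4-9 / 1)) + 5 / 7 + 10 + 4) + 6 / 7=839509 / 55552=15.11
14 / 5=2.80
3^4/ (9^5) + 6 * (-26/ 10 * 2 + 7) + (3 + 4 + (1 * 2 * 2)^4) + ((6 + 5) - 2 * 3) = 1016231/ 3645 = 278.80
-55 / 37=-1.49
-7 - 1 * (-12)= 5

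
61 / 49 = 1.24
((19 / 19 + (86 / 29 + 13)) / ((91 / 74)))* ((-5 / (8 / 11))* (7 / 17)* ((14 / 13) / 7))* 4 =-2002440 / 83317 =-24.03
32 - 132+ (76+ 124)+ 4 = 104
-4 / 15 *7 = -28 / 15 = -1.87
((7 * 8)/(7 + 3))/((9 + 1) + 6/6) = 28/55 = 0.51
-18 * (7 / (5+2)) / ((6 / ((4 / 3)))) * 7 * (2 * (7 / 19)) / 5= -392 / 95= -4.13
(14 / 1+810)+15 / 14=11551 / 14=825.07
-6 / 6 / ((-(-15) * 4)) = -1 / 60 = -0.02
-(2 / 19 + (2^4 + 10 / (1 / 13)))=-2776 / 19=-146.11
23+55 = 78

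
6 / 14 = 3 / 7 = 0.43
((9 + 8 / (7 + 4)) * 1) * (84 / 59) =8988 / 649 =13.85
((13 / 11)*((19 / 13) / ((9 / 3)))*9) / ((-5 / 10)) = -114 / 11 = -10.36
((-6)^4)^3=2176782336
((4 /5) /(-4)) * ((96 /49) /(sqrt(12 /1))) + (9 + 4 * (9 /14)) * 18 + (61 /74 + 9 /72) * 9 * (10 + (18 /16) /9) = 4886487 /16576- 16 * sqrt(3) /245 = 294.68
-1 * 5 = -5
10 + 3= 13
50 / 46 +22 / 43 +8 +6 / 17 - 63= -891904 / 16813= -53.05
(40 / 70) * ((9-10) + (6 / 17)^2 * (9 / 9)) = -1012 / 2023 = -0.50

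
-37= -37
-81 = -81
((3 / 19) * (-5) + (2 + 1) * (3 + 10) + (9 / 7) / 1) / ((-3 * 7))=-1751 / 931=-1.88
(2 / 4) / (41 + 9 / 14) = 7 / 583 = 0.01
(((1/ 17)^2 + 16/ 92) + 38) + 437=3158504/ 6647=475.18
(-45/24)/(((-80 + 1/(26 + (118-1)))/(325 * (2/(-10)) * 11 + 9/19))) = -1213355/72447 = -16.75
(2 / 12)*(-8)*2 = -8 / 3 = -2.67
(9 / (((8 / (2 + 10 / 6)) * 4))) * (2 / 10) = 33 / 160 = 0.21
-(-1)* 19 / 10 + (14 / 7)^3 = 99 / 10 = 9.90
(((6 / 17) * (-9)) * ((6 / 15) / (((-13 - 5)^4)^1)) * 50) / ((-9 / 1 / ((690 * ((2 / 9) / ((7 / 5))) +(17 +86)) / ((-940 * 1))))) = -4463 / 293565384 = -0.00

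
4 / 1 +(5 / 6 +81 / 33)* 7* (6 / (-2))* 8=-6032 / 11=-548.36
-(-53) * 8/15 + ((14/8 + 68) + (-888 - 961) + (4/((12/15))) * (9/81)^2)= -2836493/1620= -1750.92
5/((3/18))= 30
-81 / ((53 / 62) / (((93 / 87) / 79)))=-155682 / 121423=-1.28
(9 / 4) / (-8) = -9 / 32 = -0.28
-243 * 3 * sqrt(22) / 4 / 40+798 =798 -729 * sqrt(22) / 160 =776.63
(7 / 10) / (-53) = -0.01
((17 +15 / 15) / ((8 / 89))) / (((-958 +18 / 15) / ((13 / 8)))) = -4005 / 11776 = -0.34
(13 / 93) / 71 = 13 / 6603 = 0.00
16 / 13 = 1.23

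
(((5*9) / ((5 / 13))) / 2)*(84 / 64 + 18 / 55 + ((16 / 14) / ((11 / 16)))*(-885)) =-1059118983 / 12320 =-85967.45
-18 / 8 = -9 / 4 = -2.25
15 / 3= 5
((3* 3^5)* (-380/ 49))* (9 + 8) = -4709340/ 49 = -96108.98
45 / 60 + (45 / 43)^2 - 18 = -119481 / 7396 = -16.15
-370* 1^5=-370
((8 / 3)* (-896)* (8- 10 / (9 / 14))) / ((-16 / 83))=-2528512 / 27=-93648.59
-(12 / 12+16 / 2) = -9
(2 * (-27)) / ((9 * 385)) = -6 / 385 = -0.02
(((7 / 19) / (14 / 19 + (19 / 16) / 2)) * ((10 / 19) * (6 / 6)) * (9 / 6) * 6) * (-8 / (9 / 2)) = -35840 / 15371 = -2.33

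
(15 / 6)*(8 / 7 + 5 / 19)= 935 / 266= 3.52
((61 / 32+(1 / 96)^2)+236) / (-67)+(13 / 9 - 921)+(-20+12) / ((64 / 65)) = -191669771 / 205824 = -931.23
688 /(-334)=-344 /167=-2.06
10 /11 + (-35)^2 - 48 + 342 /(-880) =518109 /440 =1177.52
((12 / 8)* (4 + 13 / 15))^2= 5329 / 100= 53.29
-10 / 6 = -5 / 3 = -1.67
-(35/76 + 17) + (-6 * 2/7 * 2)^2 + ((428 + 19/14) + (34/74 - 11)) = 56921763/137788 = 413.11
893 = 893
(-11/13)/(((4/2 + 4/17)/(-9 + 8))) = 187/494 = 0.38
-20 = -20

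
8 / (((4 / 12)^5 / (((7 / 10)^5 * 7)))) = 28588707 / 12500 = 2287.10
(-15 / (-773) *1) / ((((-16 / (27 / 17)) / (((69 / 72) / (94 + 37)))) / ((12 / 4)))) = -9315 / 220348288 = -0.00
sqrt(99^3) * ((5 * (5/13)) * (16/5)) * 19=451440 * sqrt(11)/13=115173.62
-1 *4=-4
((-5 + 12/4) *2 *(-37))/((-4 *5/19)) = -703/5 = -140.60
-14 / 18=-7 / 9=-0.78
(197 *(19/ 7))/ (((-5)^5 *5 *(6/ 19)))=-71117/ 656250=-0.11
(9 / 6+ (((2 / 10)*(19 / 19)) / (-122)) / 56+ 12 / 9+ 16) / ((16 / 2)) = 1930037 / 819840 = 2.35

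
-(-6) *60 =360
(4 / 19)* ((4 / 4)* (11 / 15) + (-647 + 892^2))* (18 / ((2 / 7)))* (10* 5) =10017223440 / 19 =527222286.32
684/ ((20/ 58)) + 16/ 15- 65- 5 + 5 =5759/ 3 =1919.67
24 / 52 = 0.46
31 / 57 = 0.54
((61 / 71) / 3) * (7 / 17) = 427 / 3621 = 0.12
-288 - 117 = -405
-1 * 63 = -63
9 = 9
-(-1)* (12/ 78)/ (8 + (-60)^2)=1/ 23452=0.00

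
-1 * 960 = -960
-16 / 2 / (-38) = 4 / 19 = 0.21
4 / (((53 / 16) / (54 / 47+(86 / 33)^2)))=26010752 / 2712699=9.59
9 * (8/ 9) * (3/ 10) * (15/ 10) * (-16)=-288/ 5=-57.60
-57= -57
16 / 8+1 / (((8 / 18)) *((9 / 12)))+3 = 8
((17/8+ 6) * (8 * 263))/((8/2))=17095/4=4273.75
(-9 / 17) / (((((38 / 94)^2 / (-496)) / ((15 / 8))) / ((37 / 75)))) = 1486.30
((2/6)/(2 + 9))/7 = 1/231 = 0.00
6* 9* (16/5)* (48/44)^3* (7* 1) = 10450944/6655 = 1570.39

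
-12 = -12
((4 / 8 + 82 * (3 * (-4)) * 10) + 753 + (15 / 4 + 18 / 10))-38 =-9118.95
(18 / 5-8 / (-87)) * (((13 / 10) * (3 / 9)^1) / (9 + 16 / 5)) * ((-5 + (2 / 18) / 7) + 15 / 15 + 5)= 668096 / 5015115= 0.13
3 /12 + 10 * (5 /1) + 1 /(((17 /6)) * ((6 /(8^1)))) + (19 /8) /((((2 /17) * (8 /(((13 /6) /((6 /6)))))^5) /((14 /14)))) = 3517314312391 /69306679296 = 50.75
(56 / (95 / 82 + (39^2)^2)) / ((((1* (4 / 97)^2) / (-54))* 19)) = -145820682 / 3604342883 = -0.04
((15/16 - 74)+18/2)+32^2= 15359/16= 959.94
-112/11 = -10.18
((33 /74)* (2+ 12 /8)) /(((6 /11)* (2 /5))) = 4235 /592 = 7.15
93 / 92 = 1.01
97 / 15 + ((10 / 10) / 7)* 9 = 7.75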